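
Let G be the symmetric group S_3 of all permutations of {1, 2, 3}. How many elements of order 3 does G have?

2

The elements of order 3 are: (1 2 3), (1 3 2).
That's 2.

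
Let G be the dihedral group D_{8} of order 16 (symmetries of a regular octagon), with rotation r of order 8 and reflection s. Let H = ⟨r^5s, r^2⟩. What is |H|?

|⟨r^5s⟩| = 2 and |⟨r^2⟩| = 4, so |H| is a multiple of lcm(2, 4) = 4 and divides |G| = 16.
Closing under the operation: H = {e, r^2, r^4, r^6, rs, r^3s, r^5s, r^7s}, so |H| = 8.

8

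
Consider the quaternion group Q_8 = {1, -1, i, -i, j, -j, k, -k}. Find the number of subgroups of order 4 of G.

3

|G| = 8 and 4 | 8, so subgroups of order 4 are possible by Lagrange.
The subgroups of order 4 are: {1, -1, i, -i}; {1, -1, j, -j}; {1, -1, k, -k}.
So G has 3 subgroups of order 4.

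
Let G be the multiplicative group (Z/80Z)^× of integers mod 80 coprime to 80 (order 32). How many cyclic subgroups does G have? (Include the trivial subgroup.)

Group the elements of G by the cyclic subgroup they generate; each cyclic subgroup of order d accounts for φ(d) elements.
Cyclic subgroups by order — order 1: 1; order 2: 7; order 4: 12.
Total: 20.

20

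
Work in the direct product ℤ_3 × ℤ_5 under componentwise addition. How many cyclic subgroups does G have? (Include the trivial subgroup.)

4

Each element a generates a cyclic subgroup ⟨a⟩; distinct elements may generate the same one (a cyclic group of order d has φ(d) generators).
Cyclic subgroups by order — order 1: 1; order 3: 1; order 5: 1; order 15: 1.
Total: 4.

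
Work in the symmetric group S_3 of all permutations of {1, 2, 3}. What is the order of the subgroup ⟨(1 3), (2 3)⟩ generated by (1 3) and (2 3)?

|⟨(1 3)⟩| = 2 and |⟨(2 3)⟩| = 2, so |H| is a multiple of lcm(2, 2) = 2 and divides |G| = 6.
Closing {(1 3), (2 3)} under the group operation gives all of G, so |H| = 6.

6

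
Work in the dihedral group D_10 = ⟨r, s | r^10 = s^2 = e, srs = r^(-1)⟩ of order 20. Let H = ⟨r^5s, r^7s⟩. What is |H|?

|⟨r^5s⟩| = 2 and |⟨r^7s⟩| = 2, so |H| is a multiple of lcm(2, 2) = 2 and divides |G| = 20.
Closing under the operation: H = {e, r^2, r^4, r^6, r^8, rs, r^3s, r^5s, r^7s, r^9s}, so |H| = 10.

10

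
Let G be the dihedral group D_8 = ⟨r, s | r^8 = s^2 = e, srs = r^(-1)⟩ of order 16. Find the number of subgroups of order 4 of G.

|G| = 16 and 4 | 16, so subgroups of order 4 are possible by Lagrange.
The subgroups of order 4 are: {e, r^2, r^4, r^6}; {e, r^4, r^2s, r^6s}; {e, r^4, r^3s, r^7s}; {e, r^4, s, r^4s}; … (5 in all).
So G has 5 subgroups of order 4.

5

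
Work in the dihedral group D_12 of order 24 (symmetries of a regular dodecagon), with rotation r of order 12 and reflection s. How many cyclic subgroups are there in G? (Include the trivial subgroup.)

18

Each element a generates a cyclic subgroup ⟨a⟩; distinct elements may generate the same one (a cyclic group of order d has φ(d) generators).
Cyclic subgroups by order — order 1: 1; order 2: 13; order 3: 1; order 4: 1; order 6: 1; order 12: 1.
Total: 18.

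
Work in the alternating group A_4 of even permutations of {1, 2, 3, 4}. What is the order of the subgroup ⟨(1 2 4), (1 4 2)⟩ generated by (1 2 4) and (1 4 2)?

|⟨(1 2 4)⟩| = 3 and |⟨(1 4 2)⟩| = 3, so |H| is a multiple of lcm(3, 3) = 3 and divides |G| = 12.
Closing under the operation: H = {e, (1 2 4), (1 4 2)}, so |H| = 3.

3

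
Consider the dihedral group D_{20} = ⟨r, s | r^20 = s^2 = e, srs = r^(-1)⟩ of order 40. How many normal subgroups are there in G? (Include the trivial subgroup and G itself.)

9

G has 48 subgroups. Checking conjugation-invariance by order — order 1: 1/1 normal; order 2: 1/21 normal; order 4: 1/11 normal; order 5: 1/1 normal; order 8: 0/5 normal; order 10: 1/5 normal; order 20: 3/3 normal; order 40: 1/1 normal.
Total normal subgroups: 9.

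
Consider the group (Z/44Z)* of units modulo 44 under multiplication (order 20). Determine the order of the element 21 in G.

Compute successive powers of 21 mod 44: 21, 1; 21^2 ≡ 1 (mod 44).
So |⟨21⟩| = 2.

2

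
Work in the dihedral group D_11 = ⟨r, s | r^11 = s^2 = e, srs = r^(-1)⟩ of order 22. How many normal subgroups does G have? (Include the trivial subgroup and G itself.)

G has 14 subgroups. Checking conjugation-invariance by order — order 1: 1/1 normal; order 2: 0/11 normal; order 11: 1/1 normal; order 22: 1/1 normal.
Total normal subgroups: 3.

3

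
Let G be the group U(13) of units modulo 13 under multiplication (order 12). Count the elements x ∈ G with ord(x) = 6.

The elements of order 6 are: 4, 10.
That's 2.

2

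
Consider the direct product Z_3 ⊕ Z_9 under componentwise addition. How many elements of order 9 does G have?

18

An element (a,b) has order lcm(ord(a), ord(b)); count pairs with lcm equal to 9.
Enumerating gives 18 such elements.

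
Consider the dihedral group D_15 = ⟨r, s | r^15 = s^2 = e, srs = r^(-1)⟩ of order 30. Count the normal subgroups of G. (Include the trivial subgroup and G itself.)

5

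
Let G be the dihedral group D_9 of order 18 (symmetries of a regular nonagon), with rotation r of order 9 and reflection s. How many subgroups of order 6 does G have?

3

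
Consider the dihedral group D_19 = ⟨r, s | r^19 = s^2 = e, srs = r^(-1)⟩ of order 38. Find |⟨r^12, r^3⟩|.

19

|⟨r^12⟩| = 19 and |⟨r^3⟩| = 19, so |H| is a multiple of lcm(19, 19) = 19 and divides |G| = 38.
Closing under the operation: H = {e, r, r^2, r^3, r^4, r^5, r^6, r^7, r^8, r^9, r^10, r^11, r^12, r^13, r^14, r^15, r^16, r^17, r^18}, so |H| = 19.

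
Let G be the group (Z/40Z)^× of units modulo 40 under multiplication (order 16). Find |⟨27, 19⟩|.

8

|⟨27⟩| = 4 and |⟨19⟩| = 2, so |H| is a multiple of lcm(4, 2) = 4 and divides |G| = 16.
Closing under the operation: H = {1, 3, 9, 11, 17, 19, 27, 33}, so |H| = 8.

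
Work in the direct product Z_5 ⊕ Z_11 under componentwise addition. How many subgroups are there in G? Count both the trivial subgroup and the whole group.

|G| = 55, so by Lagrange every subgroup order divides 55. Divisors: 1, 5, 11, 55.
Subgroups by order — order 1: 1; order 5: 1; order 11: 1; order 55: 1.
Total: 1 + 1 + 1 + 1 = 4.

4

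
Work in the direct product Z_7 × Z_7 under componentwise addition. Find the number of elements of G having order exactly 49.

0

An element (a,b) has order lcm(ord(a), ord(b)); count pairs with lcm equal to 49.
Enumerating gives 0 such elements.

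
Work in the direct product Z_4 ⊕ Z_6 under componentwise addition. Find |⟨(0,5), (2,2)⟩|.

12

|⟨(0,5)⟩| = 6 and |⟨(2,2)⟩| = 6, so |H| is a multiple of lcm(6, 6) = 6 and divides |G| = 24.
Closing under the operation: H = {(0,0), (0,1), (0,2), (0,3), (0,4), (0,5), (2,0), (2,1), (2,2), (2,3), (2,4), (2,5)}, so |H| = 12.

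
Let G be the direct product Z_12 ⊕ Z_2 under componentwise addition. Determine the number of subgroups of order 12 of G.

|G| = 24 and 12 | 24, so subgroups of order 12 are possible by Lagrange.
The subgroups of order 12 are: {(0,0), (0,1), (2,0), (2,1), (4,0), (4,1), (6,0), (6,1), (8,0), (8,1), (10,0), (10,1)}; {(0,0), (1,0), (2,0), (3,0), (4,0), (5,0), (6,0), (7,0), (8,0), (9,0), (10,0), (11,0)}; {(0,0), (1,1), (2,0), (3,1), (4,0), (5,1), (6,0), (7,1), (8,0), (9,1), (10,0), (11,1)}.
So G has 3 subgroups of order 12.

3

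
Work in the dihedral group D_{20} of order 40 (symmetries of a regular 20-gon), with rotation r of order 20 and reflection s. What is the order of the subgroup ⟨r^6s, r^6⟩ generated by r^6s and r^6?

|⟨r^6s⟩| = 2 and |⟨r^6⟩| = 10, so |H| is a multiple of lcm(2, 10) = 10 and divides |G| = 40.
Closing under the operation: H = {e, r^2, r^4, r^6, r^8, r^10, r^12, r^14, r^16, r^18, s, r^2s, r^4s, r^6s, r^8s, r^10s, r^12s, r^14s, r^16s, r^18s}, so |H| = 20.

20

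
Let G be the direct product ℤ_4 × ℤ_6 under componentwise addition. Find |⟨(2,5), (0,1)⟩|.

12

|⟨(2,5)⟩| = 6 and |⟨(0,1)⟩| = 6, so |H| is a multiple of lcm(6, 6) = 6 and divides |G| = 24.
Closing under the operation: H = {(0,0), (0,1), (0,2), (0,3), (0,4), (0,5), (2,0), (2,1), (2,2), (2,3), (2,4), (2,5)}, so |H| = 12.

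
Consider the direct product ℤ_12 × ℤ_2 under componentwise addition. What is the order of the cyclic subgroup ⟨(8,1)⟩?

The order of (8,1) in Z_12 × Z_2 is lcm(ord(8) in Z_12, ord(1) in Z_2).
ord(8) = 3 and ord(1) = 2, so |⟨(8,1)⟩| = lcm(3, 2) = 6.

6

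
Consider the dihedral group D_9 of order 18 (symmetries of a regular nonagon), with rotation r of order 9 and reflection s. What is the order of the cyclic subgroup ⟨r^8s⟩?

2

Computing powers of r^8s: the smallest k with (r^8s)^k = e is k = 2.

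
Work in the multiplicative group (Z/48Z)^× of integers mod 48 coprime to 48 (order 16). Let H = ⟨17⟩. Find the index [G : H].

|⟨17⟩| = 2 and |G| = 16.
By Lagrange, [G : H] = |G|/|H| = 16/2 = 8.

8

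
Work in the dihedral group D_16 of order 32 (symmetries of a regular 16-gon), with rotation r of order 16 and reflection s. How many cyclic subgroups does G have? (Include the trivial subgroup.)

21

A cyclic subgroup of order d is generated by each of its φ(d) elements of order d, so the cyclic subgroups of order d number (#elements of order d)/φ(d).
Cyclic subgroups by order — order 1: 1; order 2: 17; order 4: 1; order 8: 1; order 16: 1.
Total: 21.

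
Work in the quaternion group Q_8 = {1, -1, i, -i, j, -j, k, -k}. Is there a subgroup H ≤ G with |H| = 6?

No

6 does not divide |G| = 8, so by Lagrange no subgroup of order 6 exists.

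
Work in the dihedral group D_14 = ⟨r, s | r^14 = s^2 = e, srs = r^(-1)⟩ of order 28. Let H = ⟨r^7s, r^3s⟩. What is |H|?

|⟨r^7s⟩| = 2 and |⟨r^3s⟩| = 2, so |H| is a multiple of lcm(2, 2) = 2 and divides |G| = 28.
Closing under the operation: H = {e, r^2, r^4, r^6, r^8, r^10, r^12, rs, r^3s, r^5s, r^7s, r^9s, r^11s, r^13s}, so |H| = 14.

14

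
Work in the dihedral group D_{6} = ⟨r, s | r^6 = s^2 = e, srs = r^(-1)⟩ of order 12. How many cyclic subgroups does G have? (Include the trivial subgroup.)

10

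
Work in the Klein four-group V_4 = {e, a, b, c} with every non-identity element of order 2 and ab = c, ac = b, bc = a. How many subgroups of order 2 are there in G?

|G| = 4 and 2 | 4, so subgroups of order 2 are possible by Lagrange.
The subgroups of order 2 are: {e, a}; {e, b}; {e, c}.
So G has 3 subgroups of order 2.

3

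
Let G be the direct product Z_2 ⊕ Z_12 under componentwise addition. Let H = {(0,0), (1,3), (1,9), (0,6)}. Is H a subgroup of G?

Yes

|H| = 4 divides |G| = 24, consistent with Lagrange.
H contains the identity, every element's inverse is in H, and H is closed under +: it is a subgroup.
In fact H = ⟨(1,9)⟩.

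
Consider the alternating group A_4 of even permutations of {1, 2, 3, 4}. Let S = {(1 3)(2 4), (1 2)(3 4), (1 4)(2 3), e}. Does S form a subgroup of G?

Yes

|S| = 4 divides |G| = 12, consistent with Lagrange.
S contains the identity, every element's inverse is in S, and S is closed under ∘: it is a subgroup.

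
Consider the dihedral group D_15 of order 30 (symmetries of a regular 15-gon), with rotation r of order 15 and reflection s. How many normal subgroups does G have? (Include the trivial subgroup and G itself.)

5

G has 28 subgroups. Checking conjugation-invariance by order — order 1: 1/1 normal; order 2: 0/15 normal; order 3: 1/1 normal; order 5: 1/1 normal; order 6: 0/5 normal; order 10: 0/3 normal; order 15: 1/1 normal; order 30: 1/1 normal.
Total normal subgroups: 5.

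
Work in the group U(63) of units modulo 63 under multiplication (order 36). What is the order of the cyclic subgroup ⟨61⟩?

6

Compute successive powers of 61 mod 63: 61, 4, 55, 16, 31, 1; 61^6 ≡ 1 (mod 63).
So |⟨61⟩| = 6.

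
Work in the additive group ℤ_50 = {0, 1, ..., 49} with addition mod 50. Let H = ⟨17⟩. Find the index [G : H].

|⟨17⟩| = 50 and |G| = 50.
By Lagrange, [G : H] = |G|/|H| = 50/50 = 1.

1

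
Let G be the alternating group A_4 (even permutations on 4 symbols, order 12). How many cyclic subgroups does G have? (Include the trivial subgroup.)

8

Each element a generates a cyclic subgroup ⟨a⟩; distinct elements may generate the same one (a cyclic group of order d has φ(d) generators).
Cyclic subgroups by order — order 1: 1; order 2: 3; order 3: 4.
Total: 8.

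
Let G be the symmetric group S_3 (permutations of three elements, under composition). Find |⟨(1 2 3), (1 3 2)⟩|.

3

|⟨(1 2 3)⟩| = 3 and |⟨(1 3 2)⟩| = 3, so |H| is a multiple of lcm(3, 3) = 3 and divides |G| = 6.
Closing under the operation: H = {e, (1 2 3), (1 3 2)}, so |H| = 3.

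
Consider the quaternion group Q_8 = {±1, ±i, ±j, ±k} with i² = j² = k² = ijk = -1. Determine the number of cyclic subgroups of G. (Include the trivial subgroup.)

5

Each element a generates a cyclic subgroup ⟨a⟩; distinct elements may generate the same one (a cyclic group of order d has φ(d) generators).
Cyclic subgroups by order — order 1: 1; order 2: 1; order 4: 3.
Total: 5.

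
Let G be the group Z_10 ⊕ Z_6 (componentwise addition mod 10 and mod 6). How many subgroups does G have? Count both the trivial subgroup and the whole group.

20

|G| = 60, so by Lagrange every subgroup order divides 60. Divisors: 1, 2, 3, 4, 5, 6, 10, 12, 15, 20, 30, 60.
Subgroups by order — order 1: 1; order 2: 3; order 3: 1; order 4: 1; order 5: 1; order 6: 3; order 10: 3; order 12: 1; order 15: 1; order 20: 1; order 30: 3; order 60: 1.
Total: 1 + 3 + 1 + 1 + 1 + 3 + 3 + 1 + 1 + 1 + 3 + 1 = 20.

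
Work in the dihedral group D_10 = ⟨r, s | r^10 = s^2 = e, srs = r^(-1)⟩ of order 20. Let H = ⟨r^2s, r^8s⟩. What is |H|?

|⟨r^2s⟩| = 2 and |⟨r^8s⟩| = 2, so |H| is a multiple of lcm(2, 2) = 2 and divides |G| = 20.
Closing under the operation: H = {e, r^2, r^4, r^6, r^8, s, r^2s, r^4s, r^6s, r^8s}, so |H| = 10.

10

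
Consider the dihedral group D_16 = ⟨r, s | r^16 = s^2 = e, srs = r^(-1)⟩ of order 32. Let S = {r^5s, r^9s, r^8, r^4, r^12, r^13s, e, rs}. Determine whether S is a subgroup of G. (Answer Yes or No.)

Yes

|S| = 8 divides |G| = 32, consistent with Lagrange.
S contains the identity, every element's inverse is in S, and S is closed under ·: it is a subgroup.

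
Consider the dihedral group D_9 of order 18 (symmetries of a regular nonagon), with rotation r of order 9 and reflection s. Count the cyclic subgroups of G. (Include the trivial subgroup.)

12

Each element a generates a cyclic subgroup ⟨a⟩; distinct elements may generate the same one (a cyclic group of order d has φ(d) generators).
Cyclic subgroups by order — order 1: 1; order 2: 9; order 3: 1; order 9: 1.
Total: 12.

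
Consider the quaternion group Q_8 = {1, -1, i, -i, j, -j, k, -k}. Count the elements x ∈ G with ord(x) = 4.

6

The elements of order 4 are: i, -i, j, -j, k, -k.
That's 6.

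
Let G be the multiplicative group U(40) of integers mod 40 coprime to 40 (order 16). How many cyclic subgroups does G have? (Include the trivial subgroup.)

A cyclic subgroup of order d is generated by each of its φ(d) elements of order d, so the cyclic subgroups of order d number (#elements of order d)/φ(d).
Cyclic subgroups by order — order 1: 1; order 2: 7; order 4: 4.
Total: 12.

12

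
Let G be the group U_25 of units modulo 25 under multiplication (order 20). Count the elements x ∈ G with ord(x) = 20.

The elements of order 20 are: 2, 3, 8, 12, 13, 17, 22, 23.
That's 8.

8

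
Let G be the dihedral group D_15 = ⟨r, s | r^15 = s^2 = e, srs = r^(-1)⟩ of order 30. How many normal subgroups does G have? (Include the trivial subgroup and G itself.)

G has 28 subgroups. Checking conjugation-invariance by order — order 1: 1/1 normal; order 2: 0/15 normal; order 3: 1/1 normal; order 5: 1/1 normal; order 6: 0/5 normal; order 10: 0/3 normal; order 15: 1/1 normal; order 30: 1/1 normal.
Total normal subgroups: 5.

5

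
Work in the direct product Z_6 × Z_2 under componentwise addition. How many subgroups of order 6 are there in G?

|G| = 12 and 6 | 12, so subgroups of order 6 are possible by Lagrange.
The subgroups of order 6 are: {(0,0), (0,1), (2,0), (2,1), (4,0), (4,1)}; {(0,0), (1,0), (2,0), (3,0), (4,0), (5,0)}; {(0,0), (1,1), (2,0), (3,1), (4,0), (5,1)}.
So G has 3 subgroups of order 6.

3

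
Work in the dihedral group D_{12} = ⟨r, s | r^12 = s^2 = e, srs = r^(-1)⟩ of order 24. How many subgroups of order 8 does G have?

3

|G| = 24 and 8 | 24, so subgroups of order 8 are possible by Lagrange.
The subgroups of order 8 are: {e, r^3, r^6, r^9, rs, r^4s, r^7s, r^10s}; {e, r^3, r^6, r^9, r^2s, r^5s, r^8s, r^11s}; {e, r^3, r^6, r^9, s, r^3s, r^6s, r^9s}.
So G has 3 subgroups of order 8.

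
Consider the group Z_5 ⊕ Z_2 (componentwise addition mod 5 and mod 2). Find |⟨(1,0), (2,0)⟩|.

|⟨(1,0)⟩| = 5 and |⟨(2,0)⟩| = 5, so |H| is a multiple of lcm(5, 5) = 5 and divides |G| = 10.
Closing under the operation: H = {(0,0), (1,0), (2,0), (3,0), (4,0)}, so |H| = 5.

5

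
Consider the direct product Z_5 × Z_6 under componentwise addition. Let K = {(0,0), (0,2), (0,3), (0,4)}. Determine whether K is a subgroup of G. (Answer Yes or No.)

|K| = 4 does not divide |G| = 30, so by Lagrange K is not a subgroup.

No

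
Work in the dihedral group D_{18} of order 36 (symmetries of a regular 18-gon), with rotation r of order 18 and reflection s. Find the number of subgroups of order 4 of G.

9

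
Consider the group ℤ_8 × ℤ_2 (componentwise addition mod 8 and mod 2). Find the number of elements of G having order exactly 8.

8

An element (a,b) has order lcm(ord(a), ord(b)); count pairs with lcm equal to 8.
Enumerating gives 8 such elements.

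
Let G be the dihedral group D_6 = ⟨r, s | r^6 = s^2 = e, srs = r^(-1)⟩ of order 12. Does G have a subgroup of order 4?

4 | 12. A subgroup of order 4 is {e, r^3, r^2s, r^5s}.

Yes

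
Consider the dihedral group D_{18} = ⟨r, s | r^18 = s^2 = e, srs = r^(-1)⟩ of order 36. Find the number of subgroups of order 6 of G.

|G| = 36 and 6 | 36, so subgroups of order 6 are possible by Lagrange.
The subgroups of order 6 are: {e, r^6, r^12, r^4s, r^10s, r^16s}; {e, r^6, r^12, r^5s, r^11s, r^17s}; {e, r^6, r^12, s, r^6s, r^12s}; {e, r^6, r^12, rs, r^7s, r^13s}; … (7 in all).
So G has 7 subgroups of order 6.

7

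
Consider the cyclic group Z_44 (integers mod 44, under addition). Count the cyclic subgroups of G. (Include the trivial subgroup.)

Group the elements of G by the cyclic subgroup they generate; each cyclic subgroup of order d accounts for φ(d) elements.
Cyclic subgroups by order — order 1: 1; order 2: 1; order 4: 1; order 11: 1; order 22: 1; order 44: 1.
Total: 6.

6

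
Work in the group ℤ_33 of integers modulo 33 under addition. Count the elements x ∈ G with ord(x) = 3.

In a cyclic group of order 33, the number of elements of order d (for d | 33) is φ(d).
φ(3) = 2.

2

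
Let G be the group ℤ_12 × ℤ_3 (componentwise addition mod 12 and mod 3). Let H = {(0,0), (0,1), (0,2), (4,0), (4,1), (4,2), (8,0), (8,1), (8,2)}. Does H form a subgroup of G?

|H| = 9 divides |G| = 36, consistent with Lagrange.
H contains the identity, every element's inverse is in H, and H is closed under +: it is a subgroup.

Yes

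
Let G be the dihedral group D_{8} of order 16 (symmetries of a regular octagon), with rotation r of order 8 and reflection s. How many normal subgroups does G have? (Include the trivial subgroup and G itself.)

7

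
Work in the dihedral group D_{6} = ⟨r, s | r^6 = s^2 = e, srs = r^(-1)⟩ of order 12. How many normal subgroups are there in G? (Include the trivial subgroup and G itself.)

G has 16 subgroups. Checking conjugation-invariance by order — order 1: 1/1 normal; order 2: 1/7 normal; order 3: 1/1 normal; order 4: 0/3 normal; order 6: 3/3 normal; order 12: 1/1 normal.
Total normal subgroups: 7.

7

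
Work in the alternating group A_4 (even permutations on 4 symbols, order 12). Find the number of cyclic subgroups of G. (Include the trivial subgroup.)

8

A cyclic subgroup of order d is generated by each of its φ(d) elements of order d, so the cyclic subgroups of order d number (#elements of order d)/φ(d).
Cyclic subgroups by order — order 1: 1; order 2: 3; order 3: 4.
Total: 8.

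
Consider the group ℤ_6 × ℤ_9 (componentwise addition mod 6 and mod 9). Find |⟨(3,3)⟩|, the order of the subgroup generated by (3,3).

6

The order of (3,3) in Z_6 × Z_9 is lcm(ord(3) in Z_6, ord(3) in Z_9).
ord(3) = 2 and ord(3) = 3, so |⟨(3,3)⟩| = lcm(2, 3) = 6.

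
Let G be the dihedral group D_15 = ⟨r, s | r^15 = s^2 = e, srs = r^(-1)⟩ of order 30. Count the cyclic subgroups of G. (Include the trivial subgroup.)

A cyclic subgroup of order d is generated by each of its φ(d) elements of order d, so the cyclic subgroups of order d number (#elements of order d)/φ(d).
Cyclic subgroups by order — order 1: 1; order 2: 15; order 3: 1; order 5: 1; order 15: 1.
Total: 19.

19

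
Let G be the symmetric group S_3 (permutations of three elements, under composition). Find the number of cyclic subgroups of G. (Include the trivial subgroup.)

5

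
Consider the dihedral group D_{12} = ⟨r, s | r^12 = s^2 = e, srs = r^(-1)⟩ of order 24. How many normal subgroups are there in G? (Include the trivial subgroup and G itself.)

9

G has 34 subgroups. Checking conjugation-invariance by order — order 1: 1/1 normal; order 2: 1/13 normal; order 3: 1/1 normal; order 4: 1/7 normal; order 6: 1/5 normal; order 8: 0/3 normal; order 12: 3/3 normal; order 24: 1/1 normal.
Total normal subgroups: 9.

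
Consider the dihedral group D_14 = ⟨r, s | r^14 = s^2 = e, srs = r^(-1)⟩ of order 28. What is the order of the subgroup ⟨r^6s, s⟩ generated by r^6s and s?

14

|⟨r^6s⟩| = 2 and |⟨s⟩| = 2, so |H| is a multiple of lcm(2, 2) = 2 and divides |G| = 28.
Closing under the operation: H = {e, r^2, r^4, r^6, r^8, r^10, r^12, s, r^2s, r^4s, r^6s, r^8s, r^10s, r^12s}, so |H| = 14.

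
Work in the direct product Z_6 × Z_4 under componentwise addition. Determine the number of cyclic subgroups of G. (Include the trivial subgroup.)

12

A cyclic subgroup of order d is generated by each of its φ(d) elements of order d, so the cyclic subgroups of order d number (#elements of order d)/φ(d).
Cyclic subgroups by order — order 1: 1; order 2: 3; order 3: 1; order 4: 2; order 6: 3; order 12: 2.
Total: 12.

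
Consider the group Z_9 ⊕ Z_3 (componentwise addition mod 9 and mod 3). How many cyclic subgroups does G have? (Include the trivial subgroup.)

8

A cyclic subgroup of order d is generated by each of its φ(d) elements of order d, so the cyclic subgroups of order d number (#elements of order d)/φ(d).
Cyclic subgroups by order — order 1: 1; order 3: 4; order 9: 3.
Total: 8.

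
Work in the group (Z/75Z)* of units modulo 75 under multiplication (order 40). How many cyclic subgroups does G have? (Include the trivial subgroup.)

12

Each element a generates a cyclic subgroup ⟨a⟩; distinct elements may generate the same one (a cyclic group of order d has φ(d) generators).
Cyclic subgroups by order — order 1: 1; order 2: 3; order 4: 2; order 5: 1; order 10: 3; order 20: 2.
Total: 12.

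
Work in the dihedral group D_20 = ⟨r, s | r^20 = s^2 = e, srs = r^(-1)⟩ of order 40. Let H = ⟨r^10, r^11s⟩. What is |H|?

4

|⟨r^10⟩| = 2 and |⟨r^11s⟩| = 2, so |H| is a multiple of lcm(2, 2) = 2 and divides |G| = 40.
Closing under the operation: H = {e, r^10, rs, r^11s}, so |H| = 4.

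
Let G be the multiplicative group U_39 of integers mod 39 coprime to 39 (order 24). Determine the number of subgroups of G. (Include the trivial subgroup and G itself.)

|G| = 24, so by Lagrange every subgroup order divides 24. Divisors: 1, 2, 3, 4, 6, 8, 12, 24.
Subgroups by order — order 1: 1; order 2: 3; order 3: 1; order 4: 3; order 6: 3; order 8: 1; order 12: 3; order 24: 1.
Total: 1 + 3 + 1 + 3 + 3 + 1 + 3 + 1 = 16.

16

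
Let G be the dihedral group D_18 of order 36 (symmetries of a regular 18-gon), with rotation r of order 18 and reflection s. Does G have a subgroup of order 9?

9 | 36. A subgroup of order 9 is {e, r^2, r^4, r^6, r^8, r^10, r^12, r^14, r^16}.

Yes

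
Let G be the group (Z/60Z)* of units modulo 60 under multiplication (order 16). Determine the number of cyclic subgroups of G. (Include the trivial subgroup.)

Each element a generates a cyclic subgroup ⟨a⟩; distinct elements may generate the same one (a cyclic group of order d has φ(d) generators).
Cyclic subgroups by order — order 1: 1; order 2: 7; order 4: 4.
Total: 12.

12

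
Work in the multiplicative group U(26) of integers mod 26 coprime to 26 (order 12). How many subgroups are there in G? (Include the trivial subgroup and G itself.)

6

|G| = 12, so by Lagrange every subgroup order divides 12. Divisors: 1, 2, 3, 4, 6, 12.
Subgroups by order — order 1: 1; order 2: 1; order 3: 1; order 4: 1; order 6: 1; order 12: 1.
Total: 1 + 1 + 1 + 1 + 1 + 1 = 6.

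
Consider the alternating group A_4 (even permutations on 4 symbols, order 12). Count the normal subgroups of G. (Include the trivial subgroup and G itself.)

3

G has 10 subgroups. Checking conjugation-invariance by order — order 1: 1/1 normal; order 2: 0/3 normal; order 3: 0/4 normal; order 4: 1/1 normal; order 12: 1/1 normal.
Total normal subgroups: 3.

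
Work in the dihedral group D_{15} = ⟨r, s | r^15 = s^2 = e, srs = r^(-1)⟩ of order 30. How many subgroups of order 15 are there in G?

|G| = 30 and 15 | 30, so subgroups of order 15 are possible by Lagrange.
The subgroups of order 15 are: {e, r, r^2, r^3, r^4, r^5, r^6, r^7, r^8, r^9, r^10, r^11, r^12, r^13, r^14}.
So G has 1 subgroup of order 15.

1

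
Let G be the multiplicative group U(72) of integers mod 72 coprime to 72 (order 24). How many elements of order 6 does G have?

14

Enumerating element orders in G gives 14 elements of order 6.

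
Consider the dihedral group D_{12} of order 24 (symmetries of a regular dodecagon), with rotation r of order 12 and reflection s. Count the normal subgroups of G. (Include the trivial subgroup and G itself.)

9

G has 34 subgroups. Checking conjugation-invariance by order — order 1: 1/1 normal; order 2: 1/13 normal; order 3: 1/1 normal; order 4: 1/7 normal; order 6: 1/5 normal; order 8: 0/3 normal; order 12: 3/3 normal; order 24: 1/1 normal.
Total normal subgroups: 9.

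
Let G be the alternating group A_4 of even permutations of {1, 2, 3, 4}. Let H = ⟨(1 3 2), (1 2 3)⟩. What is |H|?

3

|⟨(1 3 2)⟩| = 3 and |⟨(1 2 3)⟩| = 3, so |H| is a multiple of lcm(3, 3) = 3 and divides |G| = 12.
Closing under the operation: H = {e, (1 2 3), (1 3 2)}, so |H| = 3.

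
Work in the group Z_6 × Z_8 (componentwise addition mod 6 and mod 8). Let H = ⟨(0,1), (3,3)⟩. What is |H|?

16

|⟨(0,1)⟩| = 8 and |⟨(3,3)⟩| = 8, so |H| is a multiple of lcm(8, 8) = 8 and divides |G| = 48.
Closing under the operation: H = {(0,0), (0,1), (0,2), (0,3), (0,4), (0,5), (0,6), (0,7), (3,0), (3,1), (3,2), (3,3), (3,4), (3,5), (3,6), (3,7)}, so |H| = 16.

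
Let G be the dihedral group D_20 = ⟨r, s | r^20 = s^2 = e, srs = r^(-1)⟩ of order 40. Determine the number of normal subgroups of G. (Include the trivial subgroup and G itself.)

9

G has 48 subgroups. Checking conjugation-invariance by order — order 1: 1/1 normal; order 2: 1/21 normal; order 4: 1/11 normal; order 5: 1/1 normal; order 8: 0/5 normal; order 10: 1/5 normal; order 20: 3/3 normal; order 40: 1/1 normal.
Total normal subgroups: 9.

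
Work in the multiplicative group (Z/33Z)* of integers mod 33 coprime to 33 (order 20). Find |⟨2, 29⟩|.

|⟨2⟩| = 10 and |⟨29⟩| = 10, so |H| is a multiple of lcm(10, 10) = 10 and divides |G| = 20.
Closing under the operation: H = {1, 2, 4, 8, 16, 17, 25, 29, 31, 32}, so |H| = 10.

10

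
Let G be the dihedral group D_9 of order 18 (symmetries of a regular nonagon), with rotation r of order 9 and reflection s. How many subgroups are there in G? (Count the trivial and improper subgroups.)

|G| = 18, so by Lagrange every subgroup order divides 18. Divisors: 1, 2, 3, 6, 9, 18.
Subgroups by order — order 1: 1; order 2: 9; order 3: 1; order 6: 3; order 9: 1; order 18: 1.
Total: 1 + 9 + 1 + 3 + 1 + 1 = 16.

16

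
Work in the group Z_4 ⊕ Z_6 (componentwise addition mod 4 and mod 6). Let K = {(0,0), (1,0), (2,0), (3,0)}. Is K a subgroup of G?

|K| = 4 divides |G| = 24, consistent with Lagrange.
K contains the identity, every element's inverse is in K, and K is closed under +: it is a subgroup.
In fact K = ⟨(1,0)⟩.

Yes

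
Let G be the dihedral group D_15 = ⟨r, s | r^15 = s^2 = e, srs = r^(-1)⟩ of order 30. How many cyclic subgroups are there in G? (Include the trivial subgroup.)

19

A cyclic subgroup of order d is generated by each of its φ(d) elements of order d, so the cyclic subgroups of order d number (#elements of order d)/φ(d).
Cyclic subgroups by order — order 1: 1; order 2: 15; order 3: 1; order 5: 1; order 15: 1.
Total: 19.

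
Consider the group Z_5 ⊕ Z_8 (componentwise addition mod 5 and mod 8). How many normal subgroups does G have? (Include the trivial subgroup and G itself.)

G is abelian, so every subgroup is normal.
G has 8 subgroups in total, hence 8 normal subgroups.

8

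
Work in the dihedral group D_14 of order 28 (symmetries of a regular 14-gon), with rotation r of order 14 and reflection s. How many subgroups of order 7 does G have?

|G| = 28 and 7 | 28, so subgroups of order 7 are possible by Lagrange.
The subgroups of order 7 are: {e, r^2, r^4, r^6, r^8, r^10, r^12}.
So G has 1 subgroup of order 7.

1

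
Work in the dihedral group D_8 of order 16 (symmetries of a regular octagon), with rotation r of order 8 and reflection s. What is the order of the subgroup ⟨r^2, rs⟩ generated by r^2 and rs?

|⟨r^2⟩| = 4 and |⟨rs⟩| = 2, so |H| is a multiple of lcm(4, 2) = 4 and divides |G| = 16.
Closing under the operation: H = {e, r^2, r^4, r^6, rs, r^3s, r^5s, r^7s}, so |H| = 8.

8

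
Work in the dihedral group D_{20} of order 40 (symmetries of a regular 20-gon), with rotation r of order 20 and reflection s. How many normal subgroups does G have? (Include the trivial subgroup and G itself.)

G has 48 subgroups. Checking conjugation-invariance by order — order 1: 1/1 normal; order 2: 1/21 normal; order 4: 1/11 normal; order 5: 1/1 normal; order 8: 0/5 normal; order 10: 1/5 normal; order 20: 3/3 normal; order 40: 1/1 normal.
Total normal subgroups: 9.

9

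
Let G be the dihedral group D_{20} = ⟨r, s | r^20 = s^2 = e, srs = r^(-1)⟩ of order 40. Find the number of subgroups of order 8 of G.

|G| = 40 and 8 | 40, so subgroups of order 8 are possible by Lagrange.
The subgroups of order 8 are: {e, r^5, r^10, r^15, s, r^5s, r^10s, r^15s}; {e, r^5, r^10, r^15, rs, r^6s, r^11s, r^16s}; {e, r^5, r^10, r^15, r^2s, r^7s, r^12s, r^17s}; {e, r^5, r^10, r^15, r^3s, r^8s, r^13s, r^18s}; … (5 in all).
So G has 5 subgroups of order 8.

5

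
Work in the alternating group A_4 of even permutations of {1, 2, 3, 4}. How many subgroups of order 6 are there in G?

0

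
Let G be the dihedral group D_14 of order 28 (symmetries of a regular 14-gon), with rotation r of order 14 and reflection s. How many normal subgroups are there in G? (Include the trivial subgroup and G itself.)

7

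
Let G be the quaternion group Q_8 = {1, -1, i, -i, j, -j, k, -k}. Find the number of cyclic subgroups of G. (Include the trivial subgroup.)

Group the elements of G by the cyclic subgroup they generate; each cyclic subgroup of order d accounts for φ(d) elements.
Cyclic subgroups by order — order 1: 1; order 2: 1; order 4: 3.
Total: 5.

5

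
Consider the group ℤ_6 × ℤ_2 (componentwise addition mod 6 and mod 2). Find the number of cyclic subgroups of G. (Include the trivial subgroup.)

Group the elements of G by the cyclic subgroup they generate; each cyclic subgroup of order d accounts for φ(d) elements.
Cyclic subgroups by order — order 1: 1; order 2: 3; order 3: 1; order 6: 3.
Total: 8.

8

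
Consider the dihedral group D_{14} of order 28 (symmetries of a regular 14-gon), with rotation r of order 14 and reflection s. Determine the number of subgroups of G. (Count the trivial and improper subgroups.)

|G| = 28, so by Lagrange every subgroup order divides 28. Divisors: 1, 2, 4, 7, 14, 28.
Subgroups by order — order 1: 1; order 2: 15; order 4: 7; order 7: 1; order 14: 3; order 28: 1.
Total: 1 + 15 + 7 + 1 + 3 + 1 = 28.

28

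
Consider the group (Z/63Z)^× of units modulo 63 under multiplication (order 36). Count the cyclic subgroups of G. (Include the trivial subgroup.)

Group the elements of G by the cyclic subgroup they generate; each cyclic subgroup of order d accounts for φ(d) elements.
Cyclic subgroups by order — order 1: 1; order 2: 3; order 3: 4; order 6: 12.
Total: 20.

20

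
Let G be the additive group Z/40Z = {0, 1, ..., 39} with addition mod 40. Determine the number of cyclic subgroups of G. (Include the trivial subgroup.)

8

Group the elements of G by the cyclic subgroup they generate; each cyclic subgroup of order d accounts for φ(d) elements.
Cyclic subgroups by order — order 1: 1; order 2: 1; order 4: 1; order 5: 1; order 8: 1; order 10: 1; order 20: 1; order 40: 1.
Total: 8.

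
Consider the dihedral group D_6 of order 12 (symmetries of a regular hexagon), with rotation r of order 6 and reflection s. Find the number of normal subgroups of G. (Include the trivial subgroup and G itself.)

7

G has 16 subgroups. Checking conjugation-invariance by order — order 1: 1/1 normal; order 2: 1/7 normal; order 3: 1/1 normal; order 4: 0/3 normal; order 6: 3/3 normal; order 12: 1/1 normal.
Total normal subgroups: 7.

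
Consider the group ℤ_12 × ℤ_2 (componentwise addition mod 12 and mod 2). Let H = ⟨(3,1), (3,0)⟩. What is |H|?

8

|⟨(3,1)⟩| = 4 and |⟨(3,0)⟩| = 4, so |H| is a multiple of lcm(4, 4) = 4 and divides |G| = 24.
Closing under the operation: H = {(0,0), (0,1), (3,0), (3,1), (6,0), (6,1), (9,0), (9,1)}, so |H| = 8.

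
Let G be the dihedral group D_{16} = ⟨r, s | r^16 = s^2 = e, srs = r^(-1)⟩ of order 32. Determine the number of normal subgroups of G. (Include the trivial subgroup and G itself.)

G has 36 subgroups. Checking conjugation-invariance by order — order 1: 1/1 normal; order 2: 1/17 normal; order 4: 1/9 normal; order 8: 1/5 normal; order 16: 3/3 normal; order 32: 1/1 normal.
Total normal subgroups: 8.

8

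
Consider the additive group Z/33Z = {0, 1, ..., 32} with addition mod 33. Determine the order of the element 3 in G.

11

In Z/33Z, the order of an element a is n/gcd(a, n).
gcd(3, 33) = 3, so |⟨3⟩| = 33/3 = 11.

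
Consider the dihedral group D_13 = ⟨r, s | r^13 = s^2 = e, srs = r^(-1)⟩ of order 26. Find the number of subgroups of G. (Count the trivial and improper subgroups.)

|G| = 26, so by Lagrange every subgroup order divides 26. Divisors: 1, 2, 13, 26.
Subgroups by order — order 1: 1; order 2: 13; order 13: 1; order 26: 1.
Total: 1 + 13 + 1 + 1 = 16.

16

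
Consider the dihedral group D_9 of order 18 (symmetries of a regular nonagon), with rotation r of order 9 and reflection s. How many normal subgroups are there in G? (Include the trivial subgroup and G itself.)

4

G has 16 subgroups. Checking conjugation-invariance by order — order 1: 1/1 normal; order 2: 0/9 normal; order 3: 1/1 normal; order 6: 0/3 normal; order 9: 1/1 normal; order 18: 1/1 normal.
Total normal subgroups: 4.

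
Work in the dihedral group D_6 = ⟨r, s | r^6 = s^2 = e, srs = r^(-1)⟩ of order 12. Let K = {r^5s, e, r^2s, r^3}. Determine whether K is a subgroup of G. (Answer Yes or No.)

|K| = 4 divides |G| = 12, consistent with Lagrange.
K contains the identity, every element's inverse is in K, and K is closed under ·: it is a subgroup.

Yes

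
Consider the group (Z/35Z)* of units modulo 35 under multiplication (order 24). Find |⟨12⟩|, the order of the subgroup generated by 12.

Compute successive powers of 12 mod 35: 12, 4, 13, 16, 17, 29, 33, 11, …; 12^12 ≡ 1 (mod 35).
So |⟨12⟩| = 12.

12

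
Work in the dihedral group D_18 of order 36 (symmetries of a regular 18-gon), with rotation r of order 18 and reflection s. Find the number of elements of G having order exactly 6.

2

The elements of order 6 are: r^3, r^15.
That's 2.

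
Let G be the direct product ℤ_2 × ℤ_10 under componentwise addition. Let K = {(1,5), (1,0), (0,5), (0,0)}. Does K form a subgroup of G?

|K| = 4 divides |G| = 20, consistent with Lagrange.
K contains the identity, every element's inverse is in K, and K is closed under +: it is a subgroup.

Yes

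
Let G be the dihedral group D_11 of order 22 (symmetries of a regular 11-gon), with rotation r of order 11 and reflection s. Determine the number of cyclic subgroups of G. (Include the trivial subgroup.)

13

Each element a generates a cyclic subgroup ⟨a⟩; distinct elements may generate the same one (a cyclic group of order d has φ(d) generators).
Cyclic subgroups by order — order 1: 1; order 2: 11; order 11: 1.
Total: 13.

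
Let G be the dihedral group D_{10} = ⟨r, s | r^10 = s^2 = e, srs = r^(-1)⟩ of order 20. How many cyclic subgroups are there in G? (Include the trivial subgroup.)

14

Each element a generates a cyclic subgroup ⟨a⟩; distinct elements may generate the same one (a cyclic group of order d has φ(d) generators).
Cyclic subgroups by order — order 1: 1; order 2: 11; order 5: 1; order 10: 1.
Total: 14.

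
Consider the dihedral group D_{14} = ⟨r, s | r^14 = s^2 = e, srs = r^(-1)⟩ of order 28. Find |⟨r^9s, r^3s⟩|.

|⟨r^9s⟩| = 2 and |⟨r^3s⟩| = 2, so |H| is a multiple of lcm(2, 2) = 2 and divides |G| = 28.
Closing under the operation: H = {e, r^2, r^4, r^6, r^8, r^10, r^12, rs, r^3s, r^5s, r^7s, r^9s, r^11s, r^13s}, so |H| = 14.

14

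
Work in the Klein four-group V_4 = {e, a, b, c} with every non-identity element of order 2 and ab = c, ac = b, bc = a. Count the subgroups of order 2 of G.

3

|G| = 4 and 2 | 4, so subgroups of order 2 are possible by Lagrange.
The subgroups of order 2 are: {e, a}; {e, b}; {e, c}.
So G has 3 subgroups of order 2.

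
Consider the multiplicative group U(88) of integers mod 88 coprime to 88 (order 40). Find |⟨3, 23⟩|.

20

|⟨3⟩| = 10 and |⟨23⟩| = 2, so |H| is a multiple of lcm(10, 2) = 10 and divides |G| = 40.
Closing under the operation: H = {1, 3, 5, 9, 15, 23, 25, 27, 31, 37, 45, 47, 49, 53, 59, 67, 69, 71, 75, 81}, so |H| = 20.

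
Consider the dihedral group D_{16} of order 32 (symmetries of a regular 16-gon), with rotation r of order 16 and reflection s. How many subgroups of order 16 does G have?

|G| = 32 and 16 | 32, so subgroups of order 16 are possible by Lagrange.
The subgroups of order 16 are: {e, r, r^2, r^3, r^4, r^5, r^6, r^7, r^8, r^9, r^10, r^11, r^12, r^13, r^14, r^15}; {e, r^2, r^4, r^6, r^8, r^10, r^12, r^14, s, r^2s, r^4s, r^6s, r^8s, r^10s, r^12s, r^14s}; {e, r^2, r^4, r^6, r^8, r^10, r^12, r^14, rs, r^3s, r^5s, r^7s, r^9s, r^11s, r^13s, r^15s}.
So G has 3 subgroups of order 16.

3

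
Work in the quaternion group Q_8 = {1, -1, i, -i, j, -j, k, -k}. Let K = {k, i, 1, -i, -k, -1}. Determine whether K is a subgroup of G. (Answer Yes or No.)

No

|K| = 6 does not divide |G| = 8, so by Lagrange K is not a subgroup.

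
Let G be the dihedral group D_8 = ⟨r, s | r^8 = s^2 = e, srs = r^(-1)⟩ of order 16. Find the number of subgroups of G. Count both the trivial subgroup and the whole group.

|G| = 16, so by Lagrange every subgroup order divides 16. Divisors: 1, 2, 4, 8, 16.
Subgroups by order — order 1: 1; order 2: 9; order 4: 5; order 8: 3; order 16: 1.
Total: 1 + 9 + 5 + 3 + 1 = 19.

19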